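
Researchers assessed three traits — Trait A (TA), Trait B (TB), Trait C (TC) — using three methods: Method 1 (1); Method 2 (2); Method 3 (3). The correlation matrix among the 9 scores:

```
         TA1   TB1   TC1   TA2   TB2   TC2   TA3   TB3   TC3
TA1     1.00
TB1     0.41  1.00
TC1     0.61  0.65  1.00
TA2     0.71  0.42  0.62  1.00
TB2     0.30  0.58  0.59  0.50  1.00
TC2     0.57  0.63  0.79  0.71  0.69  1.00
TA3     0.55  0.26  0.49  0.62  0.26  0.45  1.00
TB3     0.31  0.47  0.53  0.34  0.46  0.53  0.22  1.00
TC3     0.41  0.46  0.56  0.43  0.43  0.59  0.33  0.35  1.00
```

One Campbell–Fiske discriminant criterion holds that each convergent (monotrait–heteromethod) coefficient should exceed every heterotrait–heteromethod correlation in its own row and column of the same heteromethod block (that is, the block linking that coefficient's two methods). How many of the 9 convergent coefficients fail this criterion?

Convergent coefficients and their comparison sets:
TA (methods 1·2): 0.71 vs {0.30, 0.42, 0.57, 0.62} → pass.
TA (methods 1·3): 0.55 vs {0.31, 0.26, 0.41, 0.49} → pass.
TA (methods 2·3): 0.62 vs {0.34, 0.26, 0.43, 0.45} → pass.
TB (methods 1·2): 0.58 vs {0.42, 0.30, 0.63, 0.59} → fail.
TB (methods 1·3): 0.47 vs {0.26, 0.31, 0.46, 0.53} → fail.
TB (methods 2·3): 0.46 vs {0.26, 0.34, 0.43, 0.53} → fail.
TC (methods 1·2): 0.79 vs {0.62, 0.57, 0.59, 0.63} → pass.
TC (methods 1·3): 0.56 vs {0.49, 0.41, 0.53, 0.46} → pass.
TC (methods 2·3): 0.59 vs {0.45, 0.43, 0.53, 0.43} → pass.
3 of 9 fail.

3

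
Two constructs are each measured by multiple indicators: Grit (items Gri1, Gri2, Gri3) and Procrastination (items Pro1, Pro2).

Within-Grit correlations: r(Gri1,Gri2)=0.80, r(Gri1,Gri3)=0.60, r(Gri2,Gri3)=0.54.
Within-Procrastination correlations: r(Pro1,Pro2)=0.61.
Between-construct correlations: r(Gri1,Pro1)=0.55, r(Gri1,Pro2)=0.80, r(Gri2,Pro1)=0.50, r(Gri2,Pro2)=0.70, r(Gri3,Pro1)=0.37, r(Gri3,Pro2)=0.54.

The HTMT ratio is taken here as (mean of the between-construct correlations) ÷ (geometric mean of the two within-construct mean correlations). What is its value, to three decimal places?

0.918

Between-construct mean = 3.46/6 = 0.5767.
Mean within-Gri = 1.94/3 = 0.6467; mean within-Pro = 0.61/1 = 0.6100.
Geometric mean = √(0.6467 × 0.6100) = 0.6281.
HTMT = 0.5767 / 0.6281 = 0.918.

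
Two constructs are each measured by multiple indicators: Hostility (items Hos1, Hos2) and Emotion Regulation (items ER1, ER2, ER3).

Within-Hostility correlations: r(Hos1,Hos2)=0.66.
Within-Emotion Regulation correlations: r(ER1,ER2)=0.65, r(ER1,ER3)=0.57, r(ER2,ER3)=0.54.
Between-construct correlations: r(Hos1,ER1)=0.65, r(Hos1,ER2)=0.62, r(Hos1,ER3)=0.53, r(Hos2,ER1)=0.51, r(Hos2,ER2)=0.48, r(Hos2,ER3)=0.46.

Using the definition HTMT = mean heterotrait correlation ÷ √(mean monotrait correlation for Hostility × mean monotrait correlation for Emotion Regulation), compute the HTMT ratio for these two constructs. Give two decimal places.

Mean heterotrait r = 3.25/6 = 0.5417.
Mean within-Hos = 0.66/1 = 0.6600; mean within-ER = 1.76/3 = 0.5867.
Geometric mean = √(0.6600 × 0.5867) = 0.6223.
HTMT = 0.5417 / 0.6223 = 0.87.

0.87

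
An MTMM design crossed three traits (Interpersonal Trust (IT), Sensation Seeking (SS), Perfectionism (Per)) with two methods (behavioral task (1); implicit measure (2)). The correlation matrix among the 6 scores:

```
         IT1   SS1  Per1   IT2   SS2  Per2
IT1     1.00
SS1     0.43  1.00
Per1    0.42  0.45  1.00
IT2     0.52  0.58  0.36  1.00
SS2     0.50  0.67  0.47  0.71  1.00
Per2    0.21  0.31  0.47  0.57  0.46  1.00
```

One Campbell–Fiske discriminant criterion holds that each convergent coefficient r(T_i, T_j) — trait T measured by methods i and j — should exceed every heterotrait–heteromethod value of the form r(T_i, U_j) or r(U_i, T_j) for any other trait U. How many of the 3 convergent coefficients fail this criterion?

2

Checking each validity diagonal entry against its comparison values:
IT (methods 1·2): 0.52 vs {0.50, 0.58, 0.21, 0.36} → fail.
SS (methods 1·2): 0.67 vs {0.58, 0.50, 0.31, 0.47} → pass.
Per (methods 1·2): 0.47 vs {0.36, 0.21, 0.47, 0.31} → fail.
2 of 3 fail.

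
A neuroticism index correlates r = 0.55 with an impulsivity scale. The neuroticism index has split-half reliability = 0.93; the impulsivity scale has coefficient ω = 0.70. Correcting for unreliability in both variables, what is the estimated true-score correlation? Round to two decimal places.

0.68

r_true = r_obs / √(r_xx · r_yy) = 0.55 / √(0.93 × 0.70) = 0.55 / √0.6510 = 0.55 / 0.8068 ≈ 0.68.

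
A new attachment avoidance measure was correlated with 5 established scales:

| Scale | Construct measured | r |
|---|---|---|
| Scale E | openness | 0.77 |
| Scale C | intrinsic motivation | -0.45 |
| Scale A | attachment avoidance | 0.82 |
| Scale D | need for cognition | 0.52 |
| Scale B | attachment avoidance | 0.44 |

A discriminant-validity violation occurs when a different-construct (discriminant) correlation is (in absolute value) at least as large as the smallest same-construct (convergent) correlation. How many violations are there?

3

Convergent (same construct = attachment avoidance): Scale A, Scale B.
Smallest convergent = 0.44. Discriminant |r|: 0.77, 0.45, 0.52; count ≥ 0.44 → 3.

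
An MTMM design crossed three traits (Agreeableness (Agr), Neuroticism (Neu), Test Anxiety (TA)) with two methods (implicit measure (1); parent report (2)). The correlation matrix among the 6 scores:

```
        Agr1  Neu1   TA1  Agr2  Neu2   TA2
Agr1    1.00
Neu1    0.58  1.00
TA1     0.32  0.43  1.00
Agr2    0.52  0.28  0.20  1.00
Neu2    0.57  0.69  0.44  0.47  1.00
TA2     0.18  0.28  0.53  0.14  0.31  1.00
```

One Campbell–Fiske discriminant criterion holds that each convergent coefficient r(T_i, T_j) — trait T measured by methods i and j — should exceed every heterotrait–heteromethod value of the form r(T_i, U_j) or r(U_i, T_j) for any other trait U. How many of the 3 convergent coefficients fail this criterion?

Convergent coefficients and their comparison sets:
Agr (methods 1·2): 0.52 vs {0.57, 0.28, 0.18, 0.20} → fail.
Neu (methods 1·2): 0.69 vs {0.28, 0.57, 0.28, 0.44} → pass.
TA (methods 1·2): 0.53 vs {0.20, 0.18, 0.44, 0.28} → pass.
1 of 3 fail.

1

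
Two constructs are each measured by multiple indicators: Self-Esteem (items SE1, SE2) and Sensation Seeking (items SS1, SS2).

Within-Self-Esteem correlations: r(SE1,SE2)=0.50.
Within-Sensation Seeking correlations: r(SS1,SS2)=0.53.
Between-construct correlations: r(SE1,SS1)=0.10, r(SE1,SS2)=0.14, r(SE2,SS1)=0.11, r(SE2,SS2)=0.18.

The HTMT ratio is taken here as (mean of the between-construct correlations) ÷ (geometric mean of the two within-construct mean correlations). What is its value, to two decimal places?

0.26

Mean between = 0.53/4 = 0.1325.
Mean within-SE = 0.50/1 = 0.5000; mean within-SS = 0.53/1 = 0.5300.
Geometric mean = √(0.5000 × 0.5300) = 0.5148.
HTMT = 0.1325 / 0.5148 = 0.26.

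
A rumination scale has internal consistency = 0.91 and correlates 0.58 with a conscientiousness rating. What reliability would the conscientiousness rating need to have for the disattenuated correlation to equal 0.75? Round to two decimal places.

0.66

r_true = r_obs / √(r_xx · r_yy) ⇒ 0.75 = 0.58 / √(0.91 · r_yy).
√(0.91 · r_yy) = 0.58 / 0.75 = 0.7733; 0.91 · r_yy = 0.5980; r_yy = 0.5980 / 0.91 ≈ 0.66.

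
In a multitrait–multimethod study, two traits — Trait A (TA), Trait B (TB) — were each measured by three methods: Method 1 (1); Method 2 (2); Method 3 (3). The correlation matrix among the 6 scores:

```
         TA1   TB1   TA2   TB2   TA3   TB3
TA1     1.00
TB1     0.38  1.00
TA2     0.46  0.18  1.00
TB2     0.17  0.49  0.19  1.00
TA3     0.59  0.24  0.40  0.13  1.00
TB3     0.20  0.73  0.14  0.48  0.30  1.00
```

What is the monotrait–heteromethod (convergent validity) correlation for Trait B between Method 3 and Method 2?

0.48

Same trait (TB), different methods: r(TB3, TB2) = 0.48.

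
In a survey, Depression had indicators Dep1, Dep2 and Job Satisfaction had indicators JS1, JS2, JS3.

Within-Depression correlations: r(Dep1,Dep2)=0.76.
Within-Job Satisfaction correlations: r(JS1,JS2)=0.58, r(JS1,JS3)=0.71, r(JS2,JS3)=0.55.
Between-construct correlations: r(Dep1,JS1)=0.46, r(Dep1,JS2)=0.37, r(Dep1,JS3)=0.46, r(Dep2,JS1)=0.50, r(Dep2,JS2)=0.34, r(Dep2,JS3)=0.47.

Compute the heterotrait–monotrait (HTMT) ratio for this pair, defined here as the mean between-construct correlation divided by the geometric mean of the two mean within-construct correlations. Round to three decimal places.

Mean heterotrait r = 2.60/6 = 0.4333.
Mean within-Dep = 0.76/1 = 0.7600; mean within-JS = 1.84/3 = 0.6133.
Geometric mean = √(0.7600 × 0.6133) = 0.6827.
HTMT = 0.4333 / 0.6827 = 0.635.

0.635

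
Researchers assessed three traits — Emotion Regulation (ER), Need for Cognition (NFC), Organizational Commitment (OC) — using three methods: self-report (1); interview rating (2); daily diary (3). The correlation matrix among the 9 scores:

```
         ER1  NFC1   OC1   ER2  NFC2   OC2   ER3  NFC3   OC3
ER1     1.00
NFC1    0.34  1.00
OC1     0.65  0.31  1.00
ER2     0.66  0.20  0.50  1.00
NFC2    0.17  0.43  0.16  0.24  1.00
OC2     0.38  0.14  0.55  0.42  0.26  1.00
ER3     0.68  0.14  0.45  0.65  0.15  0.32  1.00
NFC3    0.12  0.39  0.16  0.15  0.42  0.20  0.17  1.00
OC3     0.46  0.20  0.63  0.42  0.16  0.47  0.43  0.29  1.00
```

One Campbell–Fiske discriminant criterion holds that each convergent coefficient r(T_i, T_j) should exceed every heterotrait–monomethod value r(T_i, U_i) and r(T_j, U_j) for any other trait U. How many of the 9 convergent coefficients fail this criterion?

Each convergent coefficient versus the relevant comparison correlations:
ER (methods 1·2): 0.66 vs {0.34, 0.24, 0.65, 0.42} → pass.
ER (methods 1·3): 0.68 vs {0.34, 0.17, 0.65, 0.43} → pass.
ER (methods 2·3): 0.65 vs {0.24, 0.17, 0.42, 0.43} → pass.
NFC (methods 1·2): 0.43 vs {0.34, 0.24, 0.31, 0.26} → pass.
NFC (methods 1·3): 0.39 vs {0.34, 0.17, 0.31, 0.29} → pass.
NFC (methods 2·3): 0.42 vs {0.24, 0.17, 0.26, 0.29} → pass.
OC (methods 1·2): 0.55 vs {0.65, 0.42, 0.31, 0.26} → fail.
OC (methods 1·3): 0.63 vs {0.65, 0.43, 0.31, 0.29} → fail.
OC (methods 2·3): 0.47 vs {0.42, 0.43, 0.26, 0.29} → pass.
2 of 9 fail.

2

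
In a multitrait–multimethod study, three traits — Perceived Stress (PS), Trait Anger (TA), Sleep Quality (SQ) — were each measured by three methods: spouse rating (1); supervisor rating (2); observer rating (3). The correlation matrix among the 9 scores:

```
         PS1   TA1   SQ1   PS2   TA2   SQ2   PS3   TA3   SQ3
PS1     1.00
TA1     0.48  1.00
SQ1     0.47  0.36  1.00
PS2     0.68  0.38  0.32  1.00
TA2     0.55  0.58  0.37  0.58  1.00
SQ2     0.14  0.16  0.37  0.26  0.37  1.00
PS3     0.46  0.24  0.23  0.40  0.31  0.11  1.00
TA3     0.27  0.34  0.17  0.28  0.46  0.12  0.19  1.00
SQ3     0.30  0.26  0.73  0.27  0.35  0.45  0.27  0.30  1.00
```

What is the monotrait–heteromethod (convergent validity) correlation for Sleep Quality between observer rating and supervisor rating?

0.45

Same trait (SQ), different methods: r(SQ3, SQ2) = 0.45.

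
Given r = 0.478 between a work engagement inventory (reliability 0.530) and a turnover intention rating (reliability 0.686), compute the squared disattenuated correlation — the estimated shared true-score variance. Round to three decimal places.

Disattenuated r = 0.478 / √(0.530 × 0.686) = 0.478 / 0.6030 = 0.7927.
Shared true-score variance = 0.7927² = 0.6284 ≈ 0.628.

0.628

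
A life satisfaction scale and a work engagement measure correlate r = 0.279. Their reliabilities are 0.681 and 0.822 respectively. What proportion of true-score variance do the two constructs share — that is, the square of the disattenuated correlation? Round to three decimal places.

Disattenuated r = 0.279 / √(0.681 × 0.822) = 0.279 / 0.7482 = 0.3729.
Shared true-score variance = 0.3729² = 0.1391 ≈ 0.139.

0.139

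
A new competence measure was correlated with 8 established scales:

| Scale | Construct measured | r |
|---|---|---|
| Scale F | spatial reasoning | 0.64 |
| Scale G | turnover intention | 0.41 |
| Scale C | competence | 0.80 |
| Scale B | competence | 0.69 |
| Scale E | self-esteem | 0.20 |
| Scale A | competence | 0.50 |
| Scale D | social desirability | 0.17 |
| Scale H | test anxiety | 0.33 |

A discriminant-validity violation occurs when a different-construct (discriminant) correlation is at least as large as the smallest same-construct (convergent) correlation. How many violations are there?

1

Convergent (same construct = competence): Scale C, Scale B, Scale A.
Smallest convergent = 0.50. Discriminant values: 0.64, 0.41, 0.20, 0.17, 0.33; count ≥ 0.50 → 1.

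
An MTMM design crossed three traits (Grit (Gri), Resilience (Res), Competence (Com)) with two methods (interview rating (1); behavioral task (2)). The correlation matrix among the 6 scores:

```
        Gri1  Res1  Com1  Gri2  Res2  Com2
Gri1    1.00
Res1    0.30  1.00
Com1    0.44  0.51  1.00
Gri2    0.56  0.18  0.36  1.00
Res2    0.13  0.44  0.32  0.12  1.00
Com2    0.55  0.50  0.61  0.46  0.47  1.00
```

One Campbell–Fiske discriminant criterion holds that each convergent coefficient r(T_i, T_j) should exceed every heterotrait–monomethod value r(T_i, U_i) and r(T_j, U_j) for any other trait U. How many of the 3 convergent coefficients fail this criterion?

Checking each validity diagonal entry against its comparison values:
Gri (methods 1·2): 0.56 vs {0.30, 0.12, 0.44, 0.46} → pass.
Res (methods 1·2): 0.44 vs {0.30, 0.12, 0.51, 0.47} → fail.
Com (methods 1·2): 0.61 vs {0.44, 0.46, 0.51, 0.47} → pass.
1 of 3 fail.

1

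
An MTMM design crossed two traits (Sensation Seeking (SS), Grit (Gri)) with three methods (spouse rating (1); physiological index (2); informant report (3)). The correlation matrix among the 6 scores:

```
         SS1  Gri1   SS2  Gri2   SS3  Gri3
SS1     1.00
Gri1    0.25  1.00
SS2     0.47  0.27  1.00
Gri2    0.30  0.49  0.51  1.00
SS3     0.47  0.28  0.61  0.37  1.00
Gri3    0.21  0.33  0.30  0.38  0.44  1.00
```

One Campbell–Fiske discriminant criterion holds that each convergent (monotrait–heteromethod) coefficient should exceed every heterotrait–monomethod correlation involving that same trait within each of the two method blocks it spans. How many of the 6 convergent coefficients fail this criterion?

4

Each convergent coefficient versus the relevant comparison correlations:
SS (methods 1·2): 0.47 vs {0.25, 0.51} → fail.
SS (methods 1·3): 0.47 vs {0.25, 0.44} → pass.
SS (methods 2·3): 0.61 vs {0.51, 0.44} → pass.
Gri (methods 1·2): 0.49 vs {0.25, 0.51} → fail.
Gri (methods 1·3): 0.33 vs {0.25, 0.44} → fail.
Gri (methods 2·3): 0.38 vs {0.51, 0.44} → fail.
4 of 6 fail.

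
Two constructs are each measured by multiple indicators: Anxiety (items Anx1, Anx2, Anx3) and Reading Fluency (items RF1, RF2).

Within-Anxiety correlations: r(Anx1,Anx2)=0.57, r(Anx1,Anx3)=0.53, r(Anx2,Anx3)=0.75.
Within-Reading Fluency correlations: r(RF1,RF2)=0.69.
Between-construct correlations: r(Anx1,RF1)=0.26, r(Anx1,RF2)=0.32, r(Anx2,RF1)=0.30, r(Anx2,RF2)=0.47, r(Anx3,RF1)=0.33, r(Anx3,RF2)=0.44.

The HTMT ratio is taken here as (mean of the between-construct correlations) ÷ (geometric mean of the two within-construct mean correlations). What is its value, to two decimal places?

0.54

Mean between = 2.12/6 = 0.3533.
Mean within-Anx = 1.85/3 = 0.6167; mean within-RF = 0.69/1 = 0.6900.
Geometric mean = √(0.6167 × 0.6900) = 0.6523.
HTMT = 0.3533 / 0.6523 = 0.54.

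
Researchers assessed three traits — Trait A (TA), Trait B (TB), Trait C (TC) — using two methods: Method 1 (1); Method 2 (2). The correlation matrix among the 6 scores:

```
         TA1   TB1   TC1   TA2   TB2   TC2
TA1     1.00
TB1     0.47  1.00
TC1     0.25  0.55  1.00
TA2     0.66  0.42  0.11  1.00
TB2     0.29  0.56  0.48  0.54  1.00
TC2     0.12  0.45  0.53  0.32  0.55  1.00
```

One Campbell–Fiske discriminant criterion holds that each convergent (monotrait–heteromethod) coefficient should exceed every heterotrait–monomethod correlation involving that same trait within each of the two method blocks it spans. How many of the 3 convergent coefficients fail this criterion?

1

Checking each validity diagonal entry against its comparison values:
TA (methods 1·2): 0.66 vs {0.47, 0.54, 0.25, 0.32} → pass.
TB (methods 1·2): 0.56 vs {0.47, 0.54, 0.55, 0.55} → pass.
TC (methods 1·2): 0.53 vs {0.25, 0.32, 0.55, 0.55} → fail.
1 of 3 fail.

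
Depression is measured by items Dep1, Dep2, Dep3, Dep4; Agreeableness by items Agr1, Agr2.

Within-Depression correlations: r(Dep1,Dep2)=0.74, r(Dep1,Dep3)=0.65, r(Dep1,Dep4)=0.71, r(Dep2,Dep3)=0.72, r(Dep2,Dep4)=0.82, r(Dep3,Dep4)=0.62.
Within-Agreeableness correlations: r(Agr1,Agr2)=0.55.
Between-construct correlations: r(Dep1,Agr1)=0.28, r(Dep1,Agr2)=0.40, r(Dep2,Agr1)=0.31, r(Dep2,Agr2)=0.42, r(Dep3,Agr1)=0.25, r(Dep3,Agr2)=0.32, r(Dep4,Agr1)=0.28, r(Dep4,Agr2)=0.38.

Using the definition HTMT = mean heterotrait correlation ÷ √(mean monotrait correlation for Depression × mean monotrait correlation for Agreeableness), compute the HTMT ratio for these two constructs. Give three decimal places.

Between-construct mean = 2.64/8 = 0.3300.
Mean within-Dep = 4.26/6 = 0.7100; mean within-Agr = 0.55/1 = 0.5500.
Geometric mean = √(0.7100 × 0.5500) = 0.6249.
HTMT = 0.3300 / 0.6249 = 0.528.

0.528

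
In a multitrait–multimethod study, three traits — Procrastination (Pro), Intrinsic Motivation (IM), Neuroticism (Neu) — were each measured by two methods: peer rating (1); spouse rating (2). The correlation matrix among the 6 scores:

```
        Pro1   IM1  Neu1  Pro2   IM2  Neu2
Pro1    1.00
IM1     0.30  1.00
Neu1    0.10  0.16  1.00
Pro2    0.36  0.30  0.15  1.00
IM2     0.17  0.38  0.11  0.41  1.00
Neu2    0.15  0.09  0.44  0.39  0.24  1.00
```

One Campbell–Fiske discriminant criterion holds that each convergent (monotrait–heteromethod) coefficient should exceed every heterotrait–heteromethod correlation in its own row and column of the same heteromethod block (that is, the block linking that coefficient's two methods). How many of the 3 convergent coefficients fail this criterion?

0

Convergent coefficients and their comparison sets:
Pro (methods 1·2): 0.36 vs {0.17, 0.30, 0.15, 0.15} → pass.
IM (methods 1·2): 0.38 vs {0.30, 0.17, 0.09, 0.11} → pass.
Neu (methods 1·2): 0.44 vs {0.15, 0.15, 0.11, 0.09} → pass.
0 of 3 fail.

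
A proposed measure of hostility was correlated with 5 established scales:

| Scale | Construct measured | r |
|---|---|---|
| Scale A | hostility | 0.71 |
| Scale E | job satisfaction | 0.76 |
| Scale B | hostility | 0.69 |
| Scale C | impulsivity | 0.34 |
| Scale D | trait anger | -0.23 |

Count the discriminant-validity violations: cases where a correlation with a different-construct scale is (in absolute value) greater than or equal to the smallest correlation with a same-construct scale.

Convergent (same construct = hostility): Scale A, Scale B.
Smallest convergent = 0.69. Discriminant |r|: 0.76, 0.34, 0.23; count ≥ 0.69 → 1.

1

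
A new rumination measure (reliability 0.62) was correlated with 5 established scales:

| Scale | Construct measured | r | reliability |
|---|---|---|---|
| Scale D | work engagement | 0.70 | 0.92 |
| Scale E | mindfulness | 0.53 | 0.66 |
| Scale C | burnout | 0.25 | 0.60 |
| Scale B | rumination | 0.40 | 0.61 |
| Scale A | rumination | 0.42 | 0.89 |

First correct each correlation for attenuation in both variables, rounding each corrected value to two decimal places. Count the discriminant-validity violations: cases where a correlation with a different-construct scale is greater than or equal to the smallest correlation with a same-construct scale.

2

Disattenuated r (r / √(r_scale · r_new)):
  Scale D (disc): 0.70 / √(0.92·0.62) = 0.93
  Scale E (disc): 0.53 / √(0.66·0.62) = 0.83
  Scale C (disc): 0.25 / √(0.60·0.62) = 0.41
  Scale B (conv): 0.40 / √(0.61·0.62) = 0.65
  Scale A (conv): 0.42 / √(0.89·0.62) = 0.57
Smallest convergent = 0.57. Discriminant values: 0.93, 0.83, 0.41; count ≥ 0.57 → 2.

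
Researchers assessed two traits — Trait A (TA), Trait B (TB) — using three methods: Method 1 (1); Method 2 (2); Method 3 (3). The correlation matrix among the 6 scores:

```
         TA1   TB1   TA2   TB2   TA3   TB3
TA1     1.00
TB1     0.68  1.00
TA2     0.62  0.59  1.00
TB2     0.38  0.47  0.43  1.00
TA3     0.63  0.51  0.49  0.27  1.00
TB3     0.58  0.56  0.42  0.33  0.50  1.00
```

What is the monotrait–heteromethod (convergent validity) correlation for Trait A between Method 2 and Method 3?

Same trait (TA), different methods: r(TA2, TA3) = 0.49.

0.49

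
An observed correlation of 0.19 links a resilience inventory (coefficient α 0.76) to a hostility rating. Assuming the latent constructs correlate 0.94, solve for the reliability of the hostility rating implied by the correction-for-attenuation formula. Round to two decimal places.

0.05

r_true = r_obs / √(r_xx · r_yy) ⇒ 0.94 = 0.19 / √(0.76 · r_yy).
√(0.76 · r_yy) = 0.19 / 0.94 = 0.2021; 0.76 · r_yy = 0.0408; r_yy = 0.0408 / 0.76 ≈ 0.05.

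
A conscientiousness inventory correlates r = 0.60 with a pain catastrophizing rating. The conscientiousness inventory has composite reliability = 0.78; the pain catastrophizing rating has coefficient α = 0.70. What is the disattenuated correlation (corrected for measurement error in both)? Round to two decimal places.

0.81

r_true = r_obs / √(r_xx · r_yy) = 0.60 / √(0.78 × 0.70) = 0.60 / √0.5460 = 0.60 / 0.7389 ≈ 0.81.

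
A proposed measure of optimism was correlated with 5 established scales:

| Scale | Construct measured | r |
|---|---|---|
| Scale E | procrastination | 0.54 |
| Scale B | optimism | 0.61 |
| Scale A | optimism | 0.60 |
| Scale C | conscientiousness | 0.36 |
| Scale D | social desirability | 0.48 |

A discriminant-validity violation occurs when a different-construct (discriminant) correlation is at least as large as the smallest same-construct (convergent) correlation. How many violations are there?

Convergent (same construct = optimism): Scale B, Scale A.
Smallest convergent = 0.60. Discriminant values: 0.54, 0.36, 0.48; count ≥ 0.60 → 0.

0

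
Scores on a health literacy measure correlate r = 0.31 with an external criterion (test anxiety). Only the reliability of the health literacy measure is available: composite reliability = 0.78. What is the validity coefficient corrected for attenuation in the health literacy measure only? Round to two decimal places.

0.35

Single correction: r_c = r_obs / √r_xx = 0.31 / √0.78 = 0.31 / 0.8832 ≈ 0.35.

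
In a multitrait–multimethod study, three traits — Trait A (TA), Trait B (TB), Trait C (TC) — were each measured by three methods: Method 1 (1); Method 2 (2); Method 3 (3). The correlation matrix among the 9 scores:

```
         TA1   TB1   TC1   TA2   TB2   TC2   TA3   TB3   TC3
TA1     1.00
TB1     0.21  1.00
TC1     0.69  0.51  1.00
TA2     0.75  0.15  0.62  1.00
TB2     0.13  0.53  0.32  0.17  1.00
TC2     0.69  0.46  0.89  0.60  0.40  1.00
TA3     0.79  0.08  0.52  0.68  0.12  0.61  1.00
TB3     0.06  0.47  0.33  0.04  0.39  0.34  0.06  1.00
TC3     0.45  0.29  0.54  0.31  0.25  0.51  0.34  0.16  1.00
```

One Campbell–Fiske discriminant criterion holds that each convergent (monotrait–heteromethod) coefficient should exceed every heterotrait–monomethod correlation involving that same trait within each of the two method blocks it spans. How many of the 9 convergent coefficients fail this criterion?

Checking each validity diagonal entry against its comparison values:
TA (methods 1·2): 0.75 vs {0.21, 0.17, 0.69, 0.60} → pass.
TA (methods 1·3): 0.79 vs {0.21, 0.06, 0.69, 0.34} → pass.
TA (methods 2·3): 0.68 vs {0.17, 0.06, 0.60, 0.34} → pass.
TB (methods 1·2): 0.53 vs {0.21, 0.17, 0.51, 0.40} → pass.
TB (methods 1·3): 0.47 vs {0.21, 0.06, 0.51, 0.16} → fail.
TB (methods 2·3): 0.39 vs {0.17, 0.06, 0.40, 0.16} → fail.
TC (methods 1·2): 0.89 vs {0.69, 0.60, 0.51, 0.40} → pass.
TC (methods 1·3): 0.54 vs {0.69, 0.34, 0.51, 0.16} → fail.
TC (methods 2·3): 0.51 vs {0.60, 0.34, 0.40, 0.16} → fail.
4 of 9 fail.

4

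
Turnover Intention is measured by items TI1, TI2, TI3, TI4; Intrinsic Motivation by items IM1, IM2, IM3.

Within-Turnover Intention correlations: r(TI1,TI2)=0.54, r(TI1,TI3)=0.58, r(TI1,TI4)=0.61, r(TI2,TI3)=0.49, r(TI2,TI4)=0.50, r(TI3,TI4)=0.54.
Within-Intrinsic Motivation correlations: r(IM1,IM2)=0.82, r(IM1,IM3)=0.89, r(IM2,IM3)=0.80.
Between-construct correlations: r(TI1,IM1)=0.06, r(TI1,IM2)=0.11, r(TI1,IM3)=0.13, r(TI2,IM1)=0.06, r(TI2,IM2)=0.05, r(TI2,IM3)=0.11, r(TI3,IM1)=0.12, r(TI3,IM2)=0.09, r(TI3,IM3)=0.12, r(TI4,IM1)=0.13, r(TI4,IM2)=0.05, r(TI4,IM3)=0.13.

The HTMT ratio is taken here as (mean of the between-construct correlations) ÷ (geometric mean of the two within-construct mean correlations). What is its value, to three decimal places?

Mean heterotrait r = 1.16/12 = 0.0967.
Mean within-TI = 3.26/6 = 0.5433; mean within-IM = 2.51/3 = 0.8367.
Geometric mean = √(0.5433 × 0.8367) = 0.6742.
HTMT = 0.0967 / 0.6742 = 0.143.

0.143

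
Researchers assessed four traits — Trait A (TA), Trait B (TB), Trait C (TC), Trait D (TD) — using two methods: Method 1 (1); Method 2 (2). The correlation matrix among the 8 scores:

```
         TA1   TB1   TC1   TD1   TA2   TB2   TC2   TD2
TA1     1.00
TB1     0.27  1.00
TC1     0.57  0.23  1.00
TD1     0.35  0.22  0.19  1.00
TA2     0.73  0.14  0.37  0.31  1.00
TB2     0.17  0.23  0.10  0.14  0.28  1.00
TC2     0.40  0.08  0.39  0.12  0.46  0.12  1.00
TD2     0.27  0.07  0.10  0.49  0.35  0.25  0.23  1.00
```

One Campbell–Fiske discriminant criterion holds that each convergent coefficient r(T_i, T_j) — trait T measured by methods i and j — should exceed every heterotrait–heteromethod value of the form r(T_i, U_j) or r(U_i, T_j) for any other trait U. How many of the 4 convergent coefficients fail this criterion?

1

Checking each validity diagonal entry against its comparison values:
TA (methods 1·2): 0.73 vs {0.17, 0.14, 0.40, 0.37, 0.27, 0.31} → pass.
TB (methods 1·2): 0.23 vs {0.14, 0.17, 0.08, 0.10, 0.07, 0.14} → pass.
TC (methods 1·2): 0.39 vs {0.37, 0.40, 0.10, 0.08, 0.10, 0.12} → fail.
TD (methods 1·2): 0.49 vs {0.31, 0.27, 0.14, 0.07, 0.12, 0.10} → pass.
1 of 4 fail.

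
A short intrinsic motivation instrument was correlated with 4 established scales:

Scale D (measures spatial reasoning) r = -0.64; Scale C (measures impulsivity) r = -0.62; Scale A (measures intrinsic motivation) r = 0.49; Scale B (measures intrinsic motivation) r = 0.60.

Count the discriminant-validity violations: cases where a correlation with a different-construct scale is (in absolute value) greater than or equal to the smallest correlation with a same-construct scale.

Convergent (same construct = intrinsic motivation): Scale A, Scale B.
Smallest convergent = 0.49. Discriminant |r|: 0.64, 0.62; count ≥ 0.49 → 2.

2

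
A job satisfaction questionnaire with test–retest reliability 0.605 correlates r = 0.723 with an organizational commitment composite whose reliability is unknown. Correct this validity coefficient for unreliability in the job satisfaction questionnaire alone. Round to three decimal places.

Single correction: r_c = r_obs / √r_xx = 0.723 / √0.605 = 0.723 / 0.7778 ≈ 0.930.

0.930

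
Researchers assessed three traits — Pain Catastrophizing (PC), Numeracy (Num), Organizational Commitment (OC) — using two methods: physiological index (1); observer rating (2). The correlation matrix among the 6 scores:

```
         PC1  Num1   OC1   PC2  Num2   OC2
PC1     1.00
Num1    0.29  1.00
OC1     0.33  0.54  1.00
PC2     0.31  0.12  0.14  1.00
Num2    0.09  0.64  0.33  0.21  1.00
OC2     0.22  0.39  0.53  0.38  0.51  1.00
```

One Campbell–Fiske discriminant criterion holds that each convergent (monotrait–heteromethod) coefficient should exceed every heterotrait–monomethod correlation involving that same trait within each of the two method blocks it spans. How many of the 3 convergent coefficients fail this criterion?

2

Checking each validity diagonal entry against its comparison values:
PC (methods 1·2): 0.31 vs {0.29, 0.21, 0.33, 0.38} → fail.
Num (methods 1·2): 0.64 vs {0.29, 0.21, 0.54, 0.51} → pass.
OC (methods 1·2): 0.53 vs {0.33, 0.38, 0.54, 0.51} → fail.
2 of 3 fail.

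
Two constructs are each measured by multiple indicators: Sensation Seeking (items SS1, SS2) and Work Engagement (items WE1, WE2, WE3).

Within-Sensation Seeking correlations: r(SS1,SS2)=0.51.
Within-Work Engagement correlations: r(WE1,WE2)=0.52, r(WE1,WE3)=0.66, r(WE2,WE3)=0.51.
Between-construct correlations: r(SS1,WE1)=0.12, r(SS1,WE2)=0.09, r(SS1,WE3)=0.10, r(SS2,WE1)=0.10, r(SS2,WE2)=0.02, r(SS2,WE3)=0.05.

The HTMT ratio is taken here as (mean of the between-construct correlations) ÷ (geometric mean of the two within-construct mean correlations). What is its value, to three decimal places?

Between-construct mean = 0.48/6 = 0.0800.
Mean within-SS = 0.51/1 = 0.5100; mean within-WE = 1.69/3 = 0.5633.
Geometric mean = √(0.5100 × 0.5633) = 0.5360.
HTMT = 0.0800 / 0.5360 = 0.149.

0.149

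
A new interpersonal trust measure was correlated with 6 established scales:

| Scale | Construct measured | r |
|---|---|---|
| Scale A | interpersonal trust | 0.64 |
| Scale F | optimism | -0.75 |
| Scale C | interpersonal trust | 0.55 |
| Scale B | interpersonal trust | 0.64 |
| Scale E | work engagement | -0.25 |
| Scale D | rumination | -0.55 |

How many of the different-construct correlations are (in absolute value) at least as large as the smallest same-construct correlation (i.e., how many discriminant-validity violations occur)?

Convergent (same construct = interpersonal trust): Scale A, Scale C, Scale B.
Smallest convergent = 0.55. Discriminant |r|: 0.75, 0.25, 0.55; count ≥ 0.55 → 2.

2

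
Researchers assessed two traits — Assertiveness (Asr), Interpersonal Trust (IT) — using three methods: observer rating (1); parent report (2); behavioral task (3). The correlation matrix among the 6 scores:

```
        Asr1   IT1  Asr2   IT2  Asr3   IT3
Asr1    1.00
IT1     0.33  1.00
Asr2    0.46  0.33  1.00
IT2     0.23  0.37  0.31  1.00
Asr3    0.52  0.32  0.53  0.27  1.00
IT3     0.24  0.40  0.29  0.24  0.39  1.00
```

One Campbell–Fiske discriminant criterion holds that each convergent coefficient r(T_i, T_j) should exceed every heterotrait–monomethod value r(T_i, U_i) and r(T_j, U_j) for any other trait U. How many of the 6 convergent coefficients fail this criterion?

1

Convergent coefficients and their comparison sets:
Asr (methods 1·2): 0.46 vs {0.33, 0.31} → pass.
Asr (methods 1·3): 0.52 vs {0.33, 0.39} → pass.
Asr (methods 2·3): 0.53 vs {0.31, 0.39} → pass.
IT (methods 1·2): 0.37 vs {0.33, 0.31} → pass.
IT (methods 1·3): 0.40 vs {0.33, 0.39} → pass.
IT (methods 2·3): 0.24 vs {0.31, 0.39} → fail.
1 of 6 fail.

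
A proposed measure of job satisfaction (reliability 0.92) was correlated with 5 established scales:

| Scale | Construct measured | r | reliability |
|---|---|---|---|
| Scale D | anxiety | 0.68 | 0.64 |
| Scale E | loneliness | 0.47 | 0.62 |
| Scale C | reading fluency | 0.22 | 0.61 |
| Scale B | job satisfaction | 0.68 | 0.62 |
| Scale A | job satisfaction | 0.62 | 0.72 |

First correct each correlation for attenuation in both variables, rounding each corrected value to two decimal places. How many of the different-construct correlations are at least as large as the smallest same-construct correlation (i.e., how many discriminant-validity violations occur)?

Disattenuated r (r / √(r_scale · r_new)):
  Scale D (disc): 0.68 / √(0.64·0.92) = 0.89
  Scale E (disc): 0.47 / √(0.62·0.92) = 0.62
  Scale C (disc): 0.22 / √(0.61·0.92) = 0.29
  Scale B (conv): 0.68 / √(0.62·0.92) = 0.90
  Scale A (conv): 0.62 / √(0.72·0.92) = 0.76
Smallest convergent = 0.76. Discriminant values: 0.89, 0.62, 0.29; count ≥ 0.76 → 1.

1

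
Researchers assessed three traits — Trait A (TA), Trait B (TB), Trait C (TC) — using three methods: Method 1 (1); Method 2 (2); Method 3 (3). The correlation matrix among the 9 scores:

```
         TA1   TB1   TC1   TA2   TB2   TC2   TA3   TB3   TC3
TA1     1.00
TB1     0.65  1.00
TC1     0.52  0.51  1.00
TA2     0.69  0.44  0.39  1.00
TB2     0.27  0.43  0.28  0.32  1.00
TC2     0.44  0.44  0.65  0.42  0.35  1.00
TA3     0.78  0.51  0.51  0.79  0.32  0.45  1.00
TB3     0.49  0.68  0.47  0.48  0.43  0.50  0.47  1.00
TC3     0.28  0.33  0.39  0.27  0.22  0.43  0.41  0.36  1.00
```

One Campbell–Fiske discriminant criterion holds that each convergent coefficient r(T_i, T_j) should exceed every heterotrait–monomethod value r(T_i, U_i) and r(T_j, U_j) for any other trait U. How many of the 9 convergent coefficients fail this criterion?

Convergent coefficients and their comparison sets:
TA (methods 1·2): 0.69 vs {0.65, 0.32, 0.52, 0.42} → pass.
TA (methods 1·3): 0.78 vs {0.65, 0.47, 0.52, 0.41} → pass.
TA (methods 2·3): 0.79 vs {0.32, 0.47, 0.42, 0.41} → pass.
TB (methods 1·2): 0.43 vs {0.65, 0.32, 0.51, 0.35} → fail.
TB (methods 1·3): 0.68 vs {0.65, 0.47, 0.51, 0.36} → pass.
TB (methods 2·3): 0.43 vs {0.32, 0.47, 0.35, 0.36} → fail.
TC (methods 1·2): 0.65 vs {0.52, 0.42, 0.51, 0.35} → pass.
TC (methods 1·3): 0.39 vs {0.52, 0.41, 0.51, 0.36} → fail.
TC (methods 2·3): 0.43 vs {0.42, 0.41, 0.35, 0.36} → pass.
3 of 9 fail.

3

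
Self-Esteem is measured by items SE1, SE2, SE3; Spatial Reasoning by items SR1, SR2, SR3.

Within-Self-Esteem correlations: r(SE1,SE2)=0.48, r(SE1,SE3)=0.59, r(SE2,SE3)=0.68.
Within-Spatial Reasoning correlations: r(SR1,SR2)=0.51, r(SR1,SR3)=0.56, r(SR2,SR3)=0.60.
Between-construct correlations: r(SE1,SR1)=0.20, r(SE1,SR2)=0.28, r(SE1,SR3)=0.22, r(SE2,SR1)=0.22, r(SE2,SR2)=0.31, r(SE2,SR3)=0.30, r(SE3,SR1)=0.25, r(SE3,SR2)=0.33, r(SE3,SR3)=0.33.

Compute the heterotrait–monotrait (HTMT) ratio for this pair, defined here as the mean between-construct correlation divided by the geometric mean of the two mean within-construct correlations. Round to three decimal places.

Between-construct mean = 2.44/9 = 0.2711.
Mean within-SE = 1.75/3 = 0.5833; mean within-SR = 1.67/3 = 0.5567.
Geometric mean = √(0.5833 × 0.5567) = 0.5698.
HTMT = 0.2711 / 0.5698 = 0.476.

0.476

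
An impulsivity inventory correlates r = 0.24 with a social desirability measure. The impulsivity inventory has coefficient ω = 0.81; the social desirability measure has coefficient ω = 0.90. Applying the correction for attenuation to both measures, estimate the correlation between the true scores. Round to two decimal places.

r_true = r_obs / √(r_xx · r_yy) = 0.24 / √(0.81 × 0.90) = 0.24 / √0.7290 = 0.24 / 0.8538 ≈ 0.28.

0.28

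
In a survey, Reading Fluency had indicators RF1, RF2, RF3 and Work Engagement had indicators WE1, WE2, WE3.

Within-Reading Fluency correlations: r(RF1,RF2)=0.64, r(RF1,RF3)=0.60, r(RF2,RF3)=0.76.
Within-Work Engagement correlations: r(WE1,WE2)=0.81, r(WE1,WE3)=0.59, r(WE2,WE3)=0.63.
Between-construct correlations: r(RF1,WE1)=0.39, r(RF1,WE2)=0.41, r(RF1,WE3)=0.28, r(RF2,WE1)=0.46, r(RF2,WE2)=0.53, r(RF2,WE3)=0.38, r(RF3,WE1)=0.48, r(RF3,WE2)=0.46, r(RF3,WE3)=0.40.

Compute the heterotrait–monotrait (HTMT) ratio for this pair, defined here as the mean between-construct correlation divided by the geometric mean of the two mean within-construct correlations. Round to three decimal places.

0.627

Mean between = 3.79/9 = 0.4211.
Mean within-RF = 2.00/3 = 0.6667; mean within-WE = 2.03/3 = 0.6767.
Geometric mean = √(0.6667 × 0.6767) = 0.6717.
HTMT = 0.4211 / 0.6717 = 0.627.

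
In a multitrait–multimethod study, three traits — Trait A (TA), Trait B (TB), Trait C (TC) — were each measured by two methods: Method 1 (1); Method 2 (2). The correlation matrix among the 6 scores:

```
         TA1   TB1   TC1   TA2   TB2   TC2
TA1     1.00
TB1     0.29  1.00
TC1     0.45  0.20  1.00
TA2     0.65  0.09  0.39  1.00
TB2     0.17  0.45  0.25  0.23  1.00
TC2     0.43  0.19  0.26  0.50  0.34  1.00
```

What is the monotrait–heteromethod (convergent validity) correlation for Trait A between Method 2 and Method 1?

Same trait (TA), different methods: r(TA2, TA1) = 0.65.

0.65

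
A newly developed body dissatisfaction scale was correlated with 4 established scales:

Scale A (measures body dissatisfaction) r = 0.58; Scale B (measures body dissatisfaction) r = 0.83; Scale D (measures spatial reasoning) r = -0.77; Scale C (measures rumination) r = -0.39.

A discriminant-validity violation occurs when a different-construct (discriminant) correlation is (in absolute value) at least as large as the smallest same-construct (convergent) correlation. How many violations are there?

1

Convergent (same construct = body dissatisfaction): Scale A, Scale B.
Smallest convergent = 0.58. Discriminant |r|: 0.77, 0.39; count ≥ 0.58 → 1.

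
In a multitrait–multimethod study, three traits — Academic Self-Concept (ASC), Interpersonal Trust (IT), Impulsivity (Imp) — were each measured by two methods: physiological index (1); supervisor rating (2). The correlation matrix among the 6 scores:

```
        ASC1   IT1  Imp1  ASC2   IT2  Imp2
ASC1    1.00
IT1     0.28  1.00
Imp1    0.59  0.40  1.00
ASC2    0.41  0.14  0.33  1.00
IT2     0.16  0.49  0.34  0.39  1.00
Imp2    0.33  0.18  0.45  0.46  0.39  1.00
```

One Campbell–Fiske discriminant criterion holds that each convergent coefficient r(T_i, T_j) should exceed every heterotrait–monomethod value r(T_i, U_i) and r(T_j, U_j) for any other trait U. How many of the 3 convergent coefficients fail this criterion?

Each convergent coefficient versus the relevant comparison correlations:
ASC (methods 1·2): 0.41 vs {0.28, 0.39, 0.59, 0.46} → fail.
IT (methods 1·2): 0.49 vs {0.28, 0.39, 0.40, 0.39} → pass.
Imp (methods 1·2): 0.45 vs {0.59, 0.46, 0.40, 0.39} → fail.
2 of 3 fail.

2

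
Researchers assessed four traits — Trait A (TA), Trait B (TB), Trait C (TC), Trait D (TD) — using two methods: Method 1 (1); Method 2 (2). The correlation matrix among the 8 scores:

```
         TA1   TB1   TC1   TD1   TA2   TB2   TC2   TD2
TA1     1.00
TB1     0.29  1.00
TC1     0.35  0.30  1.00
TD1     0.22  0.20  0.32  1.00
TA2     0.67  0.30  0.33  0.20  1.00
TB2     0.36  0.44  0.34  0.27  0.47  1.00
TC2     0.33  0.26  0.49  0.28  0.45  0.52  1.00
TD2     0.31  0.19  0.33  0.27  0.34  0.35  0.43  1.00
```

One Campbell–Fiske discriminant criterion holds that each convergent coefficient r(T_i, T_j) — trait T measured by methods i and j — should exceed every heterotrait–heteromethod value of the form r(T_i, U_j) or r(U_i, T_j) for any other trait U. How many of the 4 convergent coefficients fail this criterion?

1

Checking each validity diagonal entry against its comparison values:
TA (methods 1·2): 0.67 vs {0.36, 0.30, 0.33, 0.33, 0.31, 0.20} → pass.
TB (methods 1·2): 0.44 vs {0.30, 0.36, 0.26, 0.34, 0.19, 0.27} → pass.
TC (methods 1·2): 0.49 vs {0.33, 0.33, 0.34, 0.26, 0.33, 0.28} → pass.
TD (methods 1·2): 0.27 vs {0.20, 0.31, 0.27, 0.19, 0.28, 0.33} → fail.
1 of 4 fail.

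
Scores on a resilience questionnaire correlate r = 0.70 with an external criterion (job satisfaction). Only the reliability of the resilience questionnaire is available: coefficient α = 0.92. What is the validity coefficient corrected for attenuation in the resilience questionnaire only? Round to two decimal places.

0.73

Single correction: r_c = r_obs / √r_xx = 0.70 / √0.92 = 0.70 / 0.9592 ≈ 0.73.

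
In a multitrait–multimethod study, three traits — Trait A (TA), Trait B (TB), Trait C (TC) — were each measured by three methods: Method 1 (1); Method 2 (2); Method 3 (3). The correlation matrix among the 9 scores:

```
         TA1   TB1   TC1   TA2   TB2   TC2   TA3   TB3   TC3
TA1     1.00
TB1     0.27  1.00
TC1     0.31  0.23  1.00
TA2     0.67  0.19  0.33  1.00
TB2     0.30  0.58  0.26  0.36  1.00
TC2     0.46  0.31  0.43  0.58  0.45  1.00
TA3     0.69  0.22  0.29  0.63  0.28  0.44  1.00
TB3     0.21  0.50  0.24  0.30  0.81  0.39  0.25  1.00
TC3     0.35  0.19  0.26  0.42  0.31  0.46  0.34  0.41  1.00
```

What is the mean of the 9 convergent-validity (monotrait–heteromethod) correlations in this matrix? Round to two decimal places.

Convergent values: 0.67, 0.69, 0.63, 0.58, 0.50, 0.81, 0.43, 0.26, 0.46; mean = 5.03/9 = 0.56.

0.56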